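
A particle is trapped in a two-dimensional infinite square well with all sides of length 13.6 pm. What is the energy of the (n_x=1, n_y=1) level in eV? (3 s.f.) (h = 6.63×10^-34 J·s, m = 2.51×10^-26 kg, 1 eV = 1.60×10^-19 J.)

For a 2D rectangular well E = (h²/8m)·Σ n_i²/L_i² = (6.63×10^-34)²/(8·2.51×10^-26) · [1²/(13.6 pm)² + 1²/(13.6 pm)²].
Evaluating gives E = 2.367×10^-20 J = 0.148 eV.

E = 0.148 eV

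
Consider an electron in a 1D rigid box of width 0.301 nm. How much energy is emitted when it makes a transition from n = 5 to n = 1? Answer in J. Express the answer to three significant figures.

E_1 = h²/(8m_eL²) = 6.650×10^-19 J.
|ΔE| = |5² − 1²|·E_1 = 24·6.650×10^-19 J = 1.60×10^-17 J.

|ΔE| = 1.60×10^-17 J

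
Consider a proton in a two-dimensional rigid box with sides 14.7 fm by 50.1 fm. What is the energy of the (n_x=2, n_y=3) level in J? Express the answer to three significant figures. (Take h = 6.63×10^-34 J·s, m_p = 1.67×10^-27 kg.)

For a 2D rectangular well E = (h²/8m_p)·Σ n_i²/L_i² = (6.63×10^-34)²/(8·1.67×10^-27) · [2²/(14.7 fm)² + 3²/(50.1 fm)²].
Evaluating gives E = 7.27×10^-13 J.

E = 7.27×10^-13 J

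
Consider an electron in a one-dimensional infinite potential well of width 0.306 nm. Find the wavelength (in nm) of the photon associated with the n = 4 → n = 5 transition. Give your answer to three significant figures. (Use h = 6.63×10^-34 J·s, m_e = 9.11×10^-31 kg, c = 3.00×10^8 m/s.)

λ = 34.3 nm

E_1 = h²/(8m_eL²) = 6.441×10^-19 J, so ΔE = (5² − 4²)E_1 = 5.797×10^-18 J.
λ = hc/ΔE = (6.63×10^-34·3.00×10^8)/5.797×10^-18 = 3.43×10^-8 m = 34.3 nm.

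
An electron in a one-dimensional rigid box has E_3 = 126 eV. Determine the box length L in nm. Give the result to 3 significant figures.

From E_n = n²h²/(8m_eL²), L = n·h/√(8m_eE_n).
E_3 = 126 eV = 2.019×10^-17 J, so L = 3·6.626×10^-34/√(8·9.109×10^-31·2.019×10^-17) = 1.64×10^-10 m = 0.164 nm.

L = 0.164 nm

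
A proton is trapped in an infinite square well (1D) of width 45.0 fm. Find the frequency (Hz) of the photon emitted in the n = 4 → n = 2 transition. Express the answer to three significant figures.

f = 2.93×10^20 Hz

E_1 = h²/(8m_pL²) = 1.620×10^-14 J and ΔE = (4² − 2²)E_1 = 1.944×10^-13 J.
f = ΔE/h = 1.944×10^-13/6.626×10^-34 = 2.93×10^20 Hz.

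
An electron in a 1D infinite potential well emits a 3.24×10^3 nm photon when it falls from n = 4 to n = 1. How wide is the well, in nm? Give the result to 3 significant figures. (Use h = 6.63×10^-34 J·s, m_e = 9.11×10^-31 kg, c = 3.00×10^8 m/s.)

L = 3.84 nm

The photon carries ΔE = hc/λ = 6.63×10^-34·3.00×10^8/3.24×10^-6 m = 6.139×10^-20 J.
Since ΔE = (4² − 1²)E_1, E_1 = 4.093×10^-21 J, and L = h/√(8m_eE_1) = 3.84×10^-9 m = 3.84 nm.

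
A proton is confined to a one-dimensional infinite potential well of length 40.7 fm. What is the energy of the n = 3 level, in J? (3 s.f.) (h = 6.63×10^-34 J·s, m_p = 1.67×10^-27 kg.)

E_3 = 1.79×10^-13 J

For an infinite well E_n = n²h²/(8m_pL²), so E_1 = h²/(8m_pL²) = (6.63×10^-34)²/(8·1.67×10^-27·(4.07×10^-14 m)²) = 1.986×10^-14 J.
Then E_3 = 3²·E_1 = 9·1.986×10^-14 J = 1.79×10^-13 J.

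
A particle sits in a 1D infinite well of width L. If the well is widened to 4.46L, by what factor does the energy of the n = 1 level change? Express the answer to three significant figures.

0.0503

E_n ∝ 1/L², so the energy scales by 1/4.46² = 0.0503.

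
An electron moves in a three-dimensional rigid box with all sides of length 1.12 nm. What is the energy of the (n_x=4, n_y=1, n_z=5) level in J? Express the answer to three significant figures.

For a 3D rectangular well E = (h²/8m_e)·Σ n_i²/L_i² = (6.626×10^-34)²/(8·9.109×10^-31) · [4²/(1.12 nm)² + 1²/(1.12 nm)² + 5²/(1.12 nm)²].
Evaluating gives E = 2.02×10^-18 J.

E = 2.02×10^-18 J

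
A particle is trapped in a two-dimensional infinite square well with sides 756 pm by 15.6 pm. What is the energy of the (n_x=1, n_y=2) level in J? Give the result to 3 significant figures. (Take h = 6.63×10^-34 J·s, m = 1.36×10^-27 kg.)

For a 2D rectangular well E = (h²/8m)·Σ n_i²/L_i² = (6.63×10^-34)²/(8·1.36×10^-27) · [1²/(756 pm)² + 2²/(15.6 pm)²].
Evaluating gives E = 6.64×10^-19 J.

E = 6.64×10^-19 J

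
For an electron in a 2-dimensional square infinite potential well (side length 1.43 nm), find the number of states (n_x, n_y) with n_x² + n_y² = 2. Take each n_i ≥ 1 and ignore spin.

The level has n_x² + n_y² = 2. The ordered positive-integer solutions are (1, 1).
That gives 1 state.

degeneracy = 1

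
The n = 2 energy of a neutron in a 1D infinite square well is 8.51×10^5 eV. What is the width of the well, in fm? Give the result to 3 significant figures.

L = 31.0 fm

From E_n = n²h²/(8m_nL²), L = n·h/√(8m_nE_n).
E_2 = 8.51×10^5 eV = 1.363×10^-13 J, so L = 2·6.626×10^-34/√(8·1.675×10^-27·1.363×10^-13) = 3.10×10^-14 m = 31.0 fm.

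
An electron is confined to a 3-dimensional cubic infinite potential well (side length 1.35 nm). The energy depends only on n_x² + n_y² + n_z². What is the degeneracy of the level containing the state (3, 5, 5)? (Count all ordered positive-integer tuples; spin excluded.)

degeneracy = 9

The level has n_x² + n_y² + n_z² = 59. The ordered positive-integer solutions are (1, 3, 7), (1, 7, 3), (3, 1, 7), (3, 5, 5), (3, 7, 1), (5, 3, 5), (5, 5, 3), (7, 1, 3), (7, 3, 1).
That gives 9 states.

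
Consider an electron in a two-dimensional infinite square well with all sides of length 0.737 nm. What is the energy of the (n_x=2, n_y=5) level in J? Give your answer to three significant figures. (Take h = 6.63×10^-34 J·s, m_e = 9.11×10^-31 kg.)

E = 3.22×10^-18 J

For a 2D rectangular well E = (h²/8m_e)·Σ n_i²/L_i² = (6.63×10^-34)²/(8·9.11×10^-31) · [2²/(0.737 nm)² + 5²/(0.737 nm)²].
Evaluating gives E = 3.22×10^-18 J.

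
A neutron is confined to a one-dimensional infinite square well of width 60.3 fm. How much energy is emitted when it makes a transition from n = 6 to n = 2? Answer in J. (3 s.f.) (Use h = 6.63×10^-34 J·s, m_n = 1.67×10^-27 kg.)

|ΔE| = 2.90×10^-13 J

E_1 = h²/(8m_nL²) = 9.049×10^-15 J.
|ΔE| = |6² − 2²|·E_1 = 32·9.049×10^-15 J = 2.90×10^-13 J.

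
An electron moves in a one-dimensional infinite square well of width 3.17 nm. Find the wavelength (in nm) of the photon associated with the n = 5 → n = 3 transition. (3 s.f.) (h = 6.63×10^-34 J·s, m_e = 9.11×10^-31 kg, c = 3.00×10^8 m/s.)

E_1 = h²/(8m_eL²) = 6.002×10^-21 J, so ΔE = (5² − 3²)E_1 = 9.603×10^-20 J.
λ = hc/ΔE = (6.63×10^-34·3.00×10^8)/9.603×10^-20 = 2.07×10^-6 m = 2.07×10^3 nm.

λ = 2.07×10^3 nm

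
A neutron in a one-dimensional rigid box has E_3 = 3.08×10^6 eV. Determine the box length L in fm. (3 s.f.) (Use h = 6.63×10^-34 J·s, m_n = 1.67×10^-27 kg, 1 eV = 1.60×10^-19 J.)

From E_n = n²h²/(8m_nL²), L = n·h/√(8m_nE_n).
E_3 = 3.08×10^6 eV = 4.928×10^-13 J, so L = 3·6.63×10^-34/√(8·1.67×10^-27·4.928×10^-13) = 2.45×10^-14 m = 24.5 fm.

L = 24.5 fm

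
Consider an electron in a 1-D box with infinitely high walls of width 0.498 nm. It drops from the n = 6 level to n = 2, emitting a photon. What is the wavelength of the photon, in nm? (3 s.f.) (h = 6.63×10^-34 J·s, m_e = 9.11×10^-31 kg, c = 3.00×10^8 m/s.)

E_1 = h²/(8m_eL²) = 2.432×10^-19 J, so ΔE = (6² − 2²)E_1 = 7.782×10^-18 J.
λ = hc/ΔE = (6.63×10^-34·3.00×10^8)/7.782×10^-18 = 2.56×10^-8 m = 25.6 nm.

λ = 25.6 nm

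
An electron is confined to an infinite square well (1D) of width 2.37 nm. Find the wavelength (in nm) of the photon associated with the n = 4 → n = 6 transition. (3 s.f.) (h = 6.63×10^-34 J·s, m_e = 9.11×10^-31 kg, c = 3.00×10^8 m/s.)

E_1 = h²/(8m_eL²) = 1.074×10^-20 J, so ΔE = (6² − 4²)E_1 = 2.148×10^-19 J.
λ = hc/ΔE = (6.63×10^-34·3.00×10^8)/2.148×10^-19 = 9.26×10^-7 m = 926 nm.

λ = 926 nm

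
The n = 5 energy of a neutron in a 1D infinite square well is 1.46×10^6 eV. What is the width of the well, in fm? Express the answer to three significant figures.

From E_n = n²h²/(8m_nL²), L = n·h/√(8m_nE_n).
E_5 = 1.46×10^6 eV = 2.339×10^-13 J, so L = 5·6.626×10^-34/√(8·1.675×10^-27·2.339×10^-13) = 5.92×10^-14 m = 59.2 fm.

L = 59.2 fm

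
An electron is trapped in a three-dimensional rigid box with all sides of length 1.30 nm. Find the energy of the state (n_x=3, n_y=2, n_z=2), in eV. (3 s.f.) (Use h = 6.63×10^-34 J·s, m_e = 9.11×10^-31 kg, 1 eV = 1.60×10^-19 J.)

For a 3D rectangular well E = (h²/8m_e)·Σ n_i²/L_i² = (6.63×10^-34)²/(8·9.11×10^-31) · [3²/(1.30 nm)² + 2²/(1.30 nm)² + 2²/(1.30 nm)²].
Evaluating gives E = 6.067×10^-19 J = 3.79 eV.

E = 3.79 eV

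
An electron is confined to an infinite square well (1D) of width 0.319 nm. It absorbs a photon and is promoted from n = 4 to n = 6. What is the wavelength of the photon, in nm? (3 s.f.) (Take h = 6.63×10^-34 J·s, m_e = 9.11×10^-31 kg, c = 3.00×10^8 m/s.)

E_1 = h²/(8m_eL²) = 5.927×10^-19 J, so ΔE = (6² − 4²)E_1 = 1.185×10^-17 J.
λ = hc/ΔE = (6.63×10^-34·3.00×10^8)/1.185×10^-17 = 1.68×10^-8 m = 16.8 nm.

λ = 16.8 nm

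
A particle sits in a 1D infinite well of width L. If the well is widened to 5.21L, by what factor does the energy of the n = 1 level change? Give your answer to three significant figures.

0.0368

E_n ∝ 1/L², so the energy scales by 1/5.21² = 0.0368.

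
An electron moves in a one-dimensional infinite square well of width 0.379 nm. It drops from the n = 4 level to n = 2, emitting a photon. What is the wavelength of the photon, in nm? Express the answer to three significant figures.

E_1 = h²/(8m_eL²) = 4.194×10^-19 J, so ΔE = (4² − 2²)E_1 = 5.033×10^-18 J.
λ = hc/ΔE = (6.626×10^-34·2.998×10^8)/5.033×10^-18 = 3.95×10^-8 m = 39.5 nm.

λ = 39.5 nm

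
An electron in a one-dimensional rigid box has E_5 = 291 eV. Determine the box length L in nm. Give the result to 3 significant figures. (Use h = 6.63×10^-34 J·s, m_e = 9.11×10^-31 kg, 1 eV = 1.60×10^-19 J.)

From E_n = n²h²/(8m_eL²), L = n·h/√(8m_eE_n).
E_5 = 291 eV = 4.656×10^-17 J, so L = 5·6.63×10^-34/√(8·9.11×10^-31·4.656×10^-17) = 1.80×10^-10 m = 0.180 nm.

L = 0.180 nm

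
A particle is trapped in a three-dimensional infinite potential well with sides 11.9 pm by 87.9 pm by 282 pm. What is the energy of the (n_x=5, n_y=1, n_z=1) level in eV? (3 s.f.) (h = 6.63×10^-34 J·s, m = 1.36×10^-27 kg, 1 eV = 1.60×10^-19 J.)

For a 3D rectangular well E = (h²/8m)·Σ n_i²/L_i² = (6.63×10^-34)²/(8·1.36×10^-27) · [5²/(11.9 pm)² + 1²/(87.9 pm)² + 1²/(282 pm)²].
Evaluating gives E = 7.138×10^-18 J = 44.6 eV.

E = 44.6 eV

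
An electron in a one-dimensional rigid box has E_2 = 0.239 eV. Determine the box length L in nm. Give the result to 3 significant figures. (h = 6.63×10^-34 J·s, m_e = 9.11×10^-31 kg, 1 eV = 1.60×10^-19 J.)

From E_n = n²h²/(8m_eL²), L = n·h/√(8m_eE_n).
E_2 = 0.239 eV = 3.824×10^-20 J, so L = 2·6.63×10^-34/√(8·9.11×10^-31·3.824×10^-20) = 2.51×10^-9 m = 2.51 nm.

L = 2.51 nm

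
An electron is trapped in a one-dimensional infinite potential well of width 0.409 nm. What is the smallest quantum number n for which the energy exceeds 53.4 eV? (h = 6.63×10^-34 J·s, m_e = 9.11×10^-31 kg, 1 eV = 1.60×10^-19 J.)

n = 5

E_1 = h²/(8m_eL²) = 3.606×10^-19 J = 2.254 eV.
Need n² > 53.4/2.254 = 23.69, i.e. n > 4.867.
The smallest integer satisfying this is n = 5.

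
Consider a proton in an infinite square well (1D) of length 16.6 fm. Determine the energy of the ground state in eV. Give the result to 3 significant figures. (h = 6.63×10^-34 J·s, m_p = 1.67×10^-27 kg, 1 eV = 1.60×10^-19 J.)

For an infinite well E_n = n²h²/(8m_pL²), so E_1 = h²/(8m_pL²) = (6.63×10^-34)²/(8·1.67×10^-27·(1.66×10^-14 m)²) = 1.194×10^-13 J.
Converting, E_1 = 1.194×10^-13 J / (1.60×10^-19 J/eV) = 7.46×10^5 eV.

E_1 = 7.46×10^5 eV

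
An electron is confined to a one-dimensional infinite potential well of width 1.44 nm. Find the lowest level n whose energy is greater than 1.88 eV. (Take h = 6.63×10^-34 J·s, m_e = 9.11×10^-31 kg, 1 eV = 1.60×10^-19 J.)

n = 4

E_1 = h²/(8m_eL²) = 2.909×10^-20 J = 0.1818 eV.
Need n² > 1.88/0.1818 = 10.34, i.e. n > 3.216.
The smallest integer satisfying this is n = 4.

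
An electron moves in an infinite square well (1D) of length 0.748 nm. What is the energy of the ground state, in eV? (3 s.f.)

For an infinite well E_n = n²h²/(8m_eL²), so E_1 = h²/(8m_eL²) = (6.626×10^-34)²/(8·9.109×10^-31·(7.48×10^-10 m)²) = 1.077×10^-19 J.
Converting, E_1 = 1.077×10^-19 J / (1.602×10^-19 J/eV) = 0.672 eV.

E_1 = 0.672 eV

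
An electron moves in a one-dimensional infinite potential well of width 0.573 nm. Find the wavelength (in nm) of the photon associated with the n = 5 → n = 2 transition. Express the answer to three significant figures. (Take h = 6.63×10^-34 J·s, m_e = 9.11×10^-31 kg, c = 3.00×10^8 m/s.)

λ = 51.6 nm

E_1 = h²/(8m_eL²) = 1.837×10^-19 J, so ΔE = (5² − 2²)E_1 = 3.858×10^-18 J.
λ = hc/ΔE = (6.63×10^-34·3.00×10^8)/3.858×10^-18 = 5.16×10^-8 m = 51.6 nm.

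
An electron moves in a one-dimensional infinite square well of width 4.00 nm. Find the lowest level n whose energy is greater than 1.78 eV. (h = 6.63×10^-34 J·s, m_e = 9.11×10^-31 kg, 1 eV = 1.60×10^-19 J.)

n = 9

E_1 = h²/(8m_eL²) = 3.770×10^-21 J = 0.02356 eV.
Need n² > 1.78/0.02356 = 75.55, i.e. n > 8.692.
The smallest integer satisfying this is n = 9.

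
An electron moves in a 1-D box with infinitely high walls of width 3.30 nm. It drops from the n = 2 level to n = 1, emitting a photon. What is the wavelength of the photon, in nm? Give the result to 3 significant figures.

λ = 1.20×10^4 nm

E_1 = h²/(8m_eL²) = 5.532×10^-21 J, so ΔE = (2² − 1²)E_1 = 1.660×10^-20 J.
λ = hc/ΔE = (6.626×10^-34·2.998×10^8)/1.660×10^-20 = 1.20×10^-5 m = 1.20×10^4 nm.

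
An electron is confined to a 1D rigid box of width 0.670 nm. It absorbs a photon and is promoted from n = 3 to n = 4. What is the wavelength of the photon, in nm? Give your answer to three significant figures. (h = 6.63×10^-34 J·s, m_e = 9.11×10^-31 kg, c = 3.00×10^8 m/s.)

E_1 = h²/(8m_eL²) = 1.344×10^-19 J, so ΔE = (4² − 3²)E_1 = 9.408×10^-19 J.
λ = hc/ΔE = (6.63×10^-34·3.00×10^8)/9.408×10^-19 = 2.11×10^-7 m = 211 nm.

λ = 211 nm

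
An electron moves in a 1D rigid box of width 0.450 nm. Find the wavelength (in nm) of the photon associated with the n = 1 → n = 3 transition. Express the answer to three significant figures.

λ = 83.5 nm

E_1 = h²/(8m_eL²) = 2.975×10^-19 J, so ΔE = (3² − 1²)E_1 = 2.380×10^-18 J.
λ = hc/ΔE = (6.626×10^-34·2.998×10^8)/2.380×10^-18 = 8.35×10^-8 m = 83.5 nm.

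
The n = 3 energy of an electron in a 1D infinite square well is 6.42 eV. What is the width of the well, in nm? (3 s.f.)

From E_n = n²h²/(8m_eL²), L = n·h/√(8m_eE_n).
E_3 = 6.42 eV = 1.028×10^-18 J, so L = 3·6.626×10^-34/√(8·9.109×10^-31·1.028×10^-18) = 7.26×10^-10 m = 0.726 nm.

L = 0.726 nm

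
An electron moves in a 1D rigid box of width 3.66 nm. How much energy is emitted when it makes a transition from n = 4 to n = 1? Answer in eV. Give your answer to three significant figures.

|ΔE| = 0.421 eV

E_1 = h²/(8m_eL²) = 4.498×10^-21 J.
|ΔE| = |4² − 1²|·E_1 = 15·4.498×10^-21 J = 6.747×10^-20 J = 0.421 eV.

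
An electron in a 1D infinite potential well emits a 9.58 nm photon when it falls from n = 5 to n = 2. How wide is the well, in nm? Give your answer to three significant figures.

The photon carries ΔE = hc/λ = 6.626×10^-34·2.998×10^8/9.58×10^-9 m = 2.074×10^-17 J.
Since ΔE = (5² − 2²)E_1, E_1 = 9.876×10^-19 J, and L = h/√(8m_eE_1) = 2.47×10^-10 m = 0.247 nm.

L = 0.247 nm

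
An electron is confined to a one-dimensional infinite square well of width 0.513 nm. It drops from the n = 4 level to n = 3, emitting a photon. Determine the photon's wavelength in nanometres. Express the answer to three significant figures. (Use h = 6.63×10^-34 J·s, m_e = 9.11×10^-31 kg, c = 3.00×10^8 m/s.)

E_1 = h²/(8m_eL²) = 2.292×10^-19 J, so ΔE = (4² − 3²)E_1 = 1.604×10^-18 J.
λ = hc/ΔE = (6.63×10^-34·3.00×10^8)/1.604×10^-18 = 1.24×10^-7 m = 124 nm.

λ = 124 nm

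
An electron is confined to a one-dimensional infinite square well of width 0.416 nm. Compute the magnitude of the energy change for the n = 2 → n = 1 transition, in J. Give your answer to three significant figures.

E_1 = h²/(8m_eL²) = 3.481×10^-19 J.
|ΔE| = |2² − 1²|·E_1 = 3·3.481×10^-19 J = 1.04×10^-18 J.

|ΔE| = 1.04×10^-18 J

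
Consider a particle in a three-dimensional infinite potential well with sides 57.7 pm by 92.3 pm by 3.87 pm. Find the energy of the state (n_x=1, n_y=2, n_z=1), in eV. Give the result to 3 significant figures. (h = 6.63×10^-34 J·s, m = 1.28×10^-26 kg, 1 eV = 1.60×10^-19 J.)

E = 1.81 eV

For a 3D rectangular well E = (h²/8m)·Σ n_i²/L_i² = (6.63×10^-34)²/(8·1.28×10^-26) · [1²/(57.7 pm)² + 2²/(92.3 pm)² + 1²/(3.87 pm)²].
Evaluating gives E = 2.899×10^-19 J = 1.81 eV.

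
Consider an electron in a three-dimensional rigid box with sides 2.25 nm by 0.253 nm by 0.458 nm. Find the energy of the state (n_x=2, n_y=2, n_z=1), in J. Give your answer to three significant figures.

E = 4.10×10^-18 J

For a 3D rectangular well E = (h²/8m_e)·Σ n_i²/L_i² = (6.626×10^-34)²/(8·9.109×10^-31) · [2²/(2.25 nm)² + 2²/(0.253 nm)² + 1²/(0.458 nm)²].
Evaluating gives E = 4.10×10^-18 J.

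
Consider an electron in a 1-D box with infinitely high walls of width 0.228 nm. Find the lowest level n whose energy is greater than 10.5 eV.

E_1 = h²/(8m_eL²) = 1.159×10^-18 J = 7.235 eV.
Need n² > 10.5/7.235 = 1.451, i.e. n > 1.205.
The smallest integer satisfying this is n = 2.

n = 2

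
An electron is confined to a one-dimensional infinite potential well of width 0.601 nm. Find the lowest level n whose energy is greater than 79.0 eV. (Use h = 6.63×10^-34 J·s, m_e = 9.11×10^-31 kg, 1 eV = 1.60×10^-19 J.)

E_1 = h²/(8m_eL²) = 1.670×10^-19 J = 1.044 eV.
Need n² > 79.0/1.044 = 75.67, i.e. n > 8.699.
The smallest integer satisfying this is n = 9.

n = 9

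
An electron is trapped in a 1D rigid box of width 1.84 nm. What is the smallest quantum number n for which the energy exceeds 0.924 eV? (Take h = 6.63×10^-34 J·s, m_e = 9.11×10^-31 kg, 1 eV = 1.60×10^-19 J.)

E_1 = h²/(8m_eL²) = 1.781×10^-20 J = 0.1113 eV.
Need n² > 0.924/0.1113 = 8.302, i.e. n > 2.881.
The smallest integer satisfying this is n = 3.

n = 3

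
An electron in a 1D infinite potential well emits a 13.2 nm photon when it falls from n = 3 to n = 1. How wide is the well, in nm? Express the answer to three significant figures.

L = 0.179 nm

The photon carries ΔE = hc/λ = 6.626×10^-34·2.998×10^8/1.32×10^-8 m = 1.505×10^-17 J.
Since ΔE = (3² − 1²)E_1, E_1 = 1.881×10^-18 J, and L = h/√(8m_eE_1) = 1.79×10^-10 m = 0.179 nm.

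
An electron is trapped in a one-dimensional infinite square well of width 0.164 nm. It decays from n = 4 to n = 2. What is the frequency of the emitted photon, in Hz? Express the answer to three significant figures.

E_1 = h²/(8m_eL²) = 2.240×10^-18 J and ΔE = (4² − 2²)E_1 = 2.688×10^-17 J.
f = ΔE/h = 2.688×10^-17/6.626×10^-34 = 4.06×10^16 Hz.

f = 4.06×10^16 Hz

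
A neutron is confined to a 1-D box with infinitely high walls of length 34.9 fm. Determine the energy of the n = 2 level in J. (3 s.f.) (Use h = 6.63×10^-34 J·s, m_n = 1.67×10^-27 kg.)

E_2 = 1.08×10^-13 J

For an infinite well E_n = n²h²/(8m_nL²), so E_1 = h²/(8m_nL²) = (6.63×10^-34)²/(8·1.67×10^-27·(3.49×10^-14 m)²) = 2.701×10^-14 J.
Then E_2 = 2²·E_1 = 4·2.701×10^-14 J = 1.08×10^-13 J.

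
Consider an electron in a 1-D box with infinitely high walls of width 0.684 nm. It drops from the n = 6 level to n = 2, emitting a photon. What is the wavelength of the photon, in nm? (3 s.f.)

E_1 = h²/(8m_eL²) = 1.288×10^-19 J, so ΔE = (6² − 2²)E_1 = 4.122×10^-18 J.
λ = hc/ΔE = (6.626×10^-34·2.998×10^8)/4.122×10^-18 = 4.82×10^-8 m = 48.2 nm.

λ = 48.2 nm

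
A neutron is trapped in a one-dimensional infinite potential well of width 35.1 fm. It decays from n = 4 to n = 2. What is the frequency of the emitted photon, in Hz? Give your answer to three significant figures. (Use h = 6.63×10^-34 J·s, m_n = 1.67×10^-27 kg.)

E_1 = h²/(8m_nL²) = 2.671×10^-14 J and ΔE = (4² − 2²)E_1 = 3.205×10^-13 J.
f = ΔE/h = 3.205×10^-13/6.63×10^-34 = 4.83×10^20 Hz.

f = 4.83×10^20 Hz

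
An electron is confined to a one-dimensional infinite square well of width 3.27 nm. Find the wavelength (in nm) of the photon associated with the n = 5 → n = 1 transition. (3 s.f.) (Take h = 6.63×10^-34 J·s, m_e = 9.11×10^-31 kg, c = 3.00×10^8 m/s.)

E_1 = h²/(8m_eL²) = 5.641×10^-21 J, so ΔE = (5² − 1²)E_1 = 1.354×10^-19 J.
λ = hc/ΔE = (6.63×10^-34·3.00×10^8)/1.354×10^-19 = 1.47×10^-6 m = 1.47×10^3 nm.

λ = 1.47×10^3 nm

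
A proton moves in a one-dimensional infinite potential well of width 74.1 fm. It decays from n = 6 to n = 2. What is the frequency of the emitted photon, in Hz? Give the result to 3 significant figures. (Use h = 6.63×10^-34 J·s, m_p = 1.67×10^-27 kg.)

E_1 = h²/(8m_pL²) = 5.992×10^-15 J and ΔE = (6² − 2²)E_1 = 1.917×10^-13 J.
f = ΔE/h = 1.917×10^-13/6.63×10^-34 = 2.89×10^20 Hz.

f = 2.89×10^20 Hz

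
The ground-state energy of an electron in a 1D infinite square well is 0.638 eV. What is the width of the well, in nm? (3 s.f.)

From E_n = n²h²/(8m_eL²), L = n·h/√(8m_eE_n).
E_1 = 0.638 eV = 1.022×10^-19 J, so L = 1·6.626×10^-34/√(8·9.109×10^-31·1.022×10^-19) = 7.68×10^-10 m = 0.768 nm.

L = 0.768 nm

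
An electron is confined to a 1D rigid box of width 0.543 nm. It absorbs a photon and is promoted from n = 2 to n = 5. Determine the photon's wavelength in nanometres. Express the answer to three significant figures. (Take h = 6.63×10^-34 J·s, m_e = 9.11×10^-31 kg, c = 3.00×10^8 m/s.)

E_1 = h²/(8m_eL²) = 2.046×10^-19 J, so ΔE = (5² − 2²)E_1 = 4.297×10^-18 J.
λ = hc/ΔE = (6.63×10^-34·3.00×10^8)/4.297×10^-18 = 4.63×10^-8 m = 46.3 nm.

λ = 46.3 nm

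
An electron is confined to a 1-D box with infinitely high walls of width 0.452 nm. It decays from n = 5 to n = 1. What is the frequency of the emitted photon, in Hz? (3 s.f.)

E_1 = h²/(8m_eL²) = 2.949×10^-19 J and ΔE = (5² − 1²)E_1 = 7.078×10^-18 J.
f = ΔE/h = 7.078×10^-18/6.626×10^-34 = 1.07×10^16 Hz.

f = 1.07×10^16 Hz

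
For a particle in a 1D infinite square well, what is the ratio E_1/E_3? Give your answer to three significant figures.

E_n ∝ n², so E_1/E_3 = 1²/3² = 1/9 = 0.111.

0.111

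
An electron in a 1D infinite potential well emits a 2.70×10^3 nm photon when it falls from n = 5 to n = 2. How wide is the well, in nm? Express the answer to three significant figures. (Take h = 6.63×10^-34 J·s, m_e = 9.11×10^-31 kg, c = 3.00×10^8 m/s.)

The photon carries ΔE = hc/λ = 6.63×10^-34·3.00×10^8/2.70×10^-6 m = 7.367×10^-20 J.
Since ΔE = (5² − 2²)E_1, E_1 = 3.508×10^-21 J, and L = h/√(8m_eE_1) = 4.15×10^-9 m = 4.15 nm.

L = 4.15 nm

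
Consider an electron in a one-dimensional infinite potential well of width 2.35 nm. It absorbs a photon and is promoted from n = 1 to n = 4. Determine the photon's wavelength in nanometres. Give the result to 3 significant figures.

E_1 = h²/(8m_eL²) = 1.091×10^-20 J, so ΔE = (4² − 1²)E_1 = 1.636×10^-19 J.
λ = hc/ΔE = (6.626×10^-34·2.998×10^8)/1.636×10^-19 = 1.21×10^-6 m = 1.21×10^3 nm.

λ = 1.21×10^3 nm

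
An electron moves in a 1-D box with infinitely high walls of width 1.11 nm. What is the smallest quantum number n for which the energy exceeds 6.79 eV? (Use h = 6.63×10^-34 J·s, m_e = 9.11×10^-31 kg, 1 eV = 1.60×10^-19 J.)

E_1 = h²/(8m_eL²) = 4.895×10^-20 J = 0.3059 eV.
Need n² > 6.79/0.3059 = 22.20, i.e. n > 4.712.
The smallest integer satisfying this is n = 5.

n = 5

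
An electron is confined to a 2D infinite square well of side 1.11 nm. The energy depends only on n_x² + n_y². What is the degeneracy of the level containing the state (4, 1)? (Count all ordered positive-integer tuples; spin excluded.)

The level has n_x² + n_y² = 17. The ordered positive-integer solutions are (1, 4), (4, 1).
That gives 2 states.

degeneracy = 2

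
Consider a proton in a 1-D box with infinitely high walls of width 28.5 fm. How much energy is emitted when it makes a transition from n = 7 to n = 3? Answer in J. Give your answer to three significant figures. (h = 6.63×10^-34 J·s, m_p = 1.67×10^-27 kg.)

E_1 = h²/(8m_pL²) = 4.051×10^-14 J.
|ΔE| = |7² − 3²|·E_1 = 40·4.051×10^-14 J = 1.62×10^-12 J.

|ΔE| = 1.62×10^-12 J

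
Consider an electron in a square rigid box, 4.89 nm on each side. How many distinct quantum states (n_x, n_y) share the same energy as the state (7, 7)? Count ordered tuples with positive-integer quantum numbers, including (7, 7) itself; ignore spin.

The level has n_x² + n_y² = 98. The ordered positive-integer solutions are (7, 7).
That gives 1 state.

degeneracy = 1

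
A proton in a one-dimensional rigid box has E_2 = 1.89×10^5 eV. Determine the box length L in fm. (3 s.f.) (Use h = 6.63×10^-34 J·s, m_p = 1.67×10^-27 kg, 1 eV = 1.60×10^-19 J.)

From E_n = n²h²/(8m_pL²), L = n·h/√(8m_pE_n).
E_2 = 1.89×10^5 eV = 3.024×10^-14 J, so L = 2·6.63×10^-34/√(8·1.67×10^-27·3.024×10^-14) = 6.60×10^-14 m = 66.0 fm.

L = 66.0 fm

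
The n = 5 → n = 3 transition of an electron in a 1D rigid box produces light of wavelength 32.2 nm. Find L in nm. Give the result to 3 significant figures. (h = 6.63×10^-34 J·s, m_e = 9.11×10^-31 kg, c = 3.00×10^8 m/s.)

The photon carries ΔE = hc/λ = 6.63×10^-34·3.00×10^8/3.22×10^-8 m = 6.177×10^-18 J.
Since ΔE = (5² − 3²)E_1, E_1 = 3.861×10^-19 J, and L = h/√(8m_eE_1) = 3.95×10^-10 m = 0.395 nm.

L = 0.395 nm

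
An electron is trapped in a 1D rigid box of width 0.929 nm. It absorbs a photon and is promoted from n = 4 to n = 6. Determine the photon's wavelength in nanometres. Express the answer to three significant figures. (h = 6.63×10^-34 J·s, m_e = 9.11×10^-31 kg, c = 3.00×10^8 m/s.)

E_1 = h²/(8m_eL²) = 6.989×10^-20 J, so ΔE = (6² − 4²)E_1 = 1.398×10^-18 J.
λ = hc/ΔE = (6.63×10^-34·3.00×10^8)/1.398×10^-18 = 1.42×10^-7 m = 142 nm.

λ = 142 nm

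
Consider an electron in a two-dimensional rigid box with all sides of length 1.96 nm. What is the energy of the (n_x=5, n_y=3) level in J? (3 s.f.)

For a 2D rectangular well E = (h²/8m_e)·Σ n_i²/L_i² = (6.626×10^-34)²/(8·9.109×10^-31) · [5²/(1.96 nm)² + 3²/(1.96 nm)²].
Evaluating gives E = 5.33×10^-19 J.

E = 5.33×10^-19 J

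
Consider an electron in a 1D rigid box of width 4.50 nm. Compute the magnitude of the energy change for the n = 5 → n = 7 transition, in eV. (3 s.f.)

|ΔE| = 0.446 eV

E_1 = h²/(8m_eL²) = 2.975×10^-21 J.
|ΔE| = |5² − 7²|·E_1 = 24·2.975×10^-21 J = 7.140×10^-20 J = 0.446 eV.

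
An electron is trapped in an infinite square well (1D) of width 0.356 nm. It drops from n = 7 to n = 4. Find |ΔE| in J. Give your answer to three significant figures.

|ΔE| = 1.57×10^-17 J

E_1 = h²/(8m_eL²) = 4.754×10^-19 J.
|ΔE| = |7² − 4²|·E_1 = 33·4.754×10^-19 J = 1.57×10^-17 J.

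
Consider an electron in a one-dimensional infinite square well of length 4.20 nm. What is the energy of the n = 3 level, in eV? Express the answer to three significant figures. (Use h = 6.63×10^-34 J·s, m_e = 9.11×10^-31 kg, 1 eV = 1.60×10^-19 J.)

E_3 = 0.192 eV

For an infinite well E_n = n²h²/(8m_eL²), so E_1 = h²/(8m_eL²) = (6.63×10^-34)²/(8·9.11×10^-31·(4.20×10^-9 m)²) = 3.419×10^-21 J.
Then E_3 = 3²·E_1 = 9·3.419×10^-21 J = 3.077×10^-20 J.
Converting, E_3 = 3.077×10^-20 J / (1.60×10^-19 J/eV) = 0.192 eV.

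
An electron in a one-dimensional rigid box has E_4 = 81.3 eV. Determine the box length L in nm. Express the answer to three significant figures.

From E_n = n²h²/(8m_eL²), L = n·h/√(8m_eE_n).
E_4 = 81.3 eV = 1.302×10^-17 J, so L = 4·6.626×10^-34/√(8·9.109×10^-31·1.302×10^-17) = 2.72×10^-10 m = 0.272 nm.

L = 0.272 nm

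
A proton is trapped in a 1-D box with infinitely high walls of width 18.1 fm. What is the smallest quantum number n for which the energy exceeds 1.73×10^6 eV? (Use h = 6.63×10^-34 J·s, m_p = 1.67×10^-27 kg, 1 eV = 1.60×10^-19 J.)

E_1 = h²/(8m_pL²) = 1.004×10^-13 J = 6.275×10^5 eV.
Need n² > 1.73×10^6/6.275×10^5 = 2.757, i.e. n > 1.660.
The smallest integer satisfying this is n = 2.

n = 2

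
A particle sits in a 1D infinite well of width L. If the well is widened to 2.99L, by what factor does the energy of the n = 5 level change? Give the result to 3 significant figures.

E_n ∝ 1/L², so the energy scales by 1/2.99² = 0.112.

0.112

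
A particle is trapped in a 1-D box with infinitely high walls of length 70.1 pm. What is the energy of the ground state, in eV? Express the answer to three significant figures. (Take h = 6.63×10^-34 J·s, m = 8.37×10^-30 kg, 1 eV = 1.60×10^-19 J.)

E_1 = 8.35 eV

For an infinite well E_n = n²h²/(8mL²), so E_1 = h²/(8mL²) = (6.63×10^-34)²/(8·8.37×10^-30·(7.01×10^-11 m)²) = 1.336×10^-18 J.
Converting, E_1 = 1.336×10^-18 J / (1.60×10^-19 J/eV) = 8.35 eV.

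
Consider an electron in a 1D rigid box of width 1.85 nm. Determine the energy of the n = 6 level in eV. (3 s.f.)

E_6 = 3.96 eV

For an infinite well E_n = n²h²/(8m_eL²), so E_1 = h²/(8m_eL²) = (6.626×10^-34)²/(8·9.109×10^-31·(1.85×10^-9 m)²) = 1.760×10^-20 J.
Then E_6 = 6²·E_1 = 36·1.760×10^-20 J = 6.336×10^-19 J.
Converting, E_6 = 6.336×10^-19 J / (1.602×10^-19 J/eV) = 3.96 eV.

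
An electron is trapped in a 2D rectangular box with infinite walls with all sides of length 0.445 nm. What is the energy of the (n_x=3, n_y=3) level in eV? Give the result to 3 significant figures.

E = 34.2 eV

For a 2D rectangular well E = (h²/8m_e)·Σ n_i²/L_i² = (6.626×10^-34)²/(8·9.109×10^-31) · [3²/(0.445 nm)² + 3²/(0.445 nm)²].
Evaluating gives E = 5.476×10^-18 J = 34.2 eV.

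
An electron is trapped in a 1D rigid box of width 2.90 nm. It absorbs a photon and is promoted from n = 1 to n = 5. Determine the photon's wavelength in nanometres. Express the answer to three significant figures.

E_1 = h²/(8m_eL²) = 7.164×10^-21 J, so ΔE = (5² − 1²)E_1 = 1.719×10^-19 J.
λ = hc/ΔE = (6.626×10^-34·2.998×10^8)/1.719×10^-19 = 1.16×10^-6 m = 1.16×10^3 nm.

λ = 1.16×10^3 nm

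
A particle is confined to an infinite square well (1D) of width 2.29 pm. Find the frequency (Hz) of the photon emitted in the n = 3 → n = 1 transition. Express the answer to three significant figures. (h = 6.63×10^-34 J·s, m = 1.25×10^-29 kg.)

f = 1.01×10^19 Hz

E_1 = h²/(8mL²) = 8.382×10^-16 J and ΔE = (3² − 1²)E_1 = 6.706×10^-15 J.
f = ΔE/h = 6.706×10^-15/6.63×10^-34 = 1.01×10^19 Hz.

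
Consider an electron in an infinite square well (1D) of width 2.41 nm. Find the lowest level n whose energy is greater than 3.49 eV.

n = 8

E_1 = h²/(8m_eL²) = 1.037×10^-20 J = 0.06473 eV.
Need n² > 3.49/0.06473 = 53.92, i.e. n > 7.343.
The smallest integer satisfying this is n = 8.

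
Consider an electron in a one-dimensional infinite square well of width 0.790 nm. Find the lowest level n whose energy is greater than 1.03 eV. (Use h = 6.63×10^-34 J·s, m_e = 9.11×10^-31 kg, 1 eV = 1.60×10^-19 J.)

E_1 = h²/(8m_eL²) = 9.664×10^-20 J = 0.6040 eV.
Need n² > 1.03/0.6040 = 1.705, i.e. n > 1.306.
The smallest integer satisfying this is n = 2.

n = 2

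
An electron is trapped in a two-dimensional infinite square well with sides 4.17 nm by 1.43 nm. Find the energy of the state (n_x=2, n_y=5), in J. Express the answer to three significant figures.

E = 7.50×10^-19 J

For a 2D rectangular well E = (h²/8m_e)·Σ n_i²/L_i² = (6.626×10^-34)²/(8·9.109×10^-31) · [2²/(4.17 nm)² + 5²/(1.43 nm)²].
Evaluating gives E = 7.50×10^-19 J.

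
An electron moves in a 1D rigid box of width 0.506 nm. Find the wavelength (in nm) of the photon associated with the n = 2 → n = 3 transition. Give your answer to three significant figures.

λ = 169 nm

E_1 = h²/(8m_eL²) = 2.353×10^-19 J, so ΔE = (3² − 2²)E_1 = 1.177×10^-18 J.
λ = hc/ΔE = (6.626×10^-34·2.998×10^8)/1.177×10^-18 = 1.69×10^-7 m = 169 nm.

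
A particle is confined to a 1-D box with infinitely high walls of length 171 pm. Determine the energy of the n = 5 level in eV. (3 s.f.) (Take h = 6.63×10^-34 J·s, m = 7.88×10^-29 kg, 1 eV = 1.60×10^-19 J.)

E_5 = 3.73 eV

For an infinite well E_n = n²h²/(8mL²), so E_1 = h²/(8mL²) = (6.63×10^-34)²/(8·7.88×10^-29·(1.71×10^-10 m)²) = 2.385×10^-20 J.
Then E_5 = 5²·E_1 = 25·2.385×10^-20 J = 5.963×10^-19 J.
Converting, E_5 = 5.963×10^-19 J / (1.60×10^-19 J/eV) = 3.73 eV.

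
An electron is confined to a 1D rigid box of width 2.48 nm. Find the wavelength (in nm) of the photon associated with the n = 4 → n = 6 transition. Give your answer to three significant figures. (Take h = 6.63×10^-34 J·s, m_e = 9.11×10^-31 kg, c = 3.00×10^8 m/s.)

E_1 = h²/(8m_eL²) = 9.807×10^-21 J, so ΔE = (6² − 4²)E_1 = 1.961×10^-19 J.
λ = hc/ΔE = (6.63×10^-34·3.00×10^8)/1.961×10^-19 = 1.01×10^-6 m = 1.01×10^3 nm.

λ = 1.01×10^3 nm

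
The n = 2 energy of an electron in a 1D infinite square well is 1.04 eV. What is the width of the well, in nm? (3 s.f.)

L = 1.20 nm

From E_n = n²h²/(8m_eL²), L = n·h/√(8m_eE_n).
E_2 = 1.04 eV = 1.666×10^-19 J, so L = 2·6.626×10^-34/√(8·9.109×10^-31·1.666×10^-19) = 1.20×10^-9 m = 1.20 nm.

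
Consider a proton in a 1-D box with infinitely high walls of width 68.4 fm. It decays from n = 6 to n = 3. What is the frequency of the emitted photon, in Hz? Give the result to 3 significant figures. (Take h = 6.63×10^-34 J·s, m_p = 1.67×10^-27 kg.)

f = 2.86×10^20 Hz

E_1 = h²/(8m_pL²) = 7.032×10^-15 J and ΔE = (6² − 3²)E_1 = 1.899×10^-13 J.
f = ΔE/h = 1.899×10^-13/6.63×10^-34 = 2.86×10^20 Hz.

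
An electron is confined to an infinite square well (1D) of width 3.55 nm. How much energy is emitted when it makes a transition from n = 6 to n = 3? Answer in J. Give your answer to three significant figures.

|ΔE| = 1.29×10^-19 J

E_1 = h²/(8m_eL²) = 4.781×10^-21 J.
|ΔE| = |6² − 3²|·E_1 = 27·4.781×10^-21 J = 1.29×10^-19 J.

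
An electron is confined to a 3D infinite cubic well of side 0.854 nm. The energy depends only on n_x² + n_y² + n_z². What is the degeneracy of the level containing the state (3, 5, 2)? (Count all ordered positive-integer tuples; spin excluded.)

degeneracy = 9

The level has n_x² + n_y² + n_z² = 38. The ordered positive-integer solutions are (1, 1, 6), (1, 6, 1), (2, 3, 5), (2, 5, 3), (3, 2, 5), (3, 5, 2), (5, 2, 3), (5, 3, 2), (6, 1, 1).
That gives 9 states.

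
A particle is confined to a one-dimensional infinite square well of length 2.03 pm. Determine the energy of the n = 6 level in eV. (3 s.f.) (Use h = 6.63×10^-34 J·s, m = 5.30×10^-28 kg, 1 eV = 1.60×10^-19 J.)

For an infinite well E_n = n²h²/(8mL²), so E_1 = h²/(8mL²) = (6.63×10^-34)²/(8·5.30×10^-28·(2.03×10^-12 m)²) = 2.516×10^-17 J.
Then E_6 = 6²·E_1 = 36·2.516×10^-17 J = 9.058×10^-16 J.
Converting, E_6 = 9.058×10^-16 J / (1.60×10^-19 J/eV) = 5.66×10^3 eV.

E_6 = 5.66×10^3 eV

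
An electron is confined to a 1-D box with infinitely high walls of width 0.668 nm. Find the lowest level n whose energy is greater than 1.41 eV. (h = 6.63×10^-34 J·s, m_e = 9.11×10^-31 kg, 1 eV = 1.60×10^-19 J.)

E_1 = h²/(8m_eL²) = 1.352×10^-19 J = 0.8450 eV.
Need n² > 1.41/0.8450 = 1.669, i.e. n > 1.292.
The smallest integer satisfying this is n = 2.

n = 2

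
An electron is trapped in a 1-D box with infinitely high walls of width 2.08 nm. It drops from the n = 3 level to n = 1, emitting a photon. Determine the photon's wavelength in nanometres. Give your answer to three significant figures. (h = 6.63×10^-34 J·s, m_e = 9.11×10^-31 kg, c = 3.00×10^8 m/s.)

E_1 = h²/(8m_eL²) = 1.394×10^-20 J, so ΔE = (3² − 1²)E_1 = 1.115×10^-19 J.
λ = hc/ΔE = (6.63×10^-34·3.00×10^8)/1.115×10^-19 = 1.78×10^-6 m = 1.78×10^3 nm.

λ = 1.78×10^3 nm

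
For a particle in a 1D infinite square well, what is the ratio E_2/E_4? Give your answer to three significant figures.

0.250

E_n ∝ n², so E_2/E_4 = 2²/4² = 4/16 = 0.250.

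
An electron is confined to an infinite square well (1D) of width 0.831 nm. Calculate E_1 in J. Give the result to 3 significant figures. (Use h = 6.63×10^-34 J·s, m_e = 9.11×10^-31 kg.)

For an infinite well E_n = n²h²/(8m_eL²), so E_1 = h²/(8m_eL²) = (6.63×10^-34)²/(8·9.11×10^-31·(8.31×10^-10 m)²) = 8.734×10^-20 J.

E_1 = 8.73×10^-20 J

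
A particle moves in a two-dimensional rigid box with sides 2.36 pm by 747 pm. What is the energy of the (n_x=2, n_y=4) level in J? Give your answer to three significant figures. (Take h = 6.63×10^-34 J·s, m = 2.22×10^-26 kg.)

For a 2D rectangular well E = (h²/8m)·Σ n_i²/L_i² = (6.63×10^-34)²/(8·2.22×10^-26) · [2²/(2.36 pm)² + 4²/(747 pm)²].
Evaluating gives E = 1.78×10^-18 J.

E = 1.78×10^-18 J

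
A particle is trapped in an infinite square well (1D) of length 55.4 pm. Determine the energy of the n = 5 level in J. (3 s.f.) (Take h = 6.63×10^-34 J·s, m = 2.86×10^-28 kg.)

For an infinite well E_n = n²h²/(8mL²), so E_1 = h²/(8mL²) = (6.63×10^-34)²/(8·2.86×10^-28·(5.54×10^-11 m)²) = 6.260×10^-20 J.
Then E_5 = 5²·E_1 = 25·6.260×10^-20 J = 1.56×10^-18 J.

E_5 = 1.56×10^-18 J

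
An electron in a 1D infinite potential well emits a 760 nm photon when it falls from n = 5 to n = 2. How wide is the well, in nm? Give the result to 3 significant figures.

L = 2.20 nm

The photon carries ΔE = hc/λ = 6.626×10^-34·2.998×10^8/7.60×10^-7 m = 2.614×10^-19 J.
Since ΔE = (5² − 2²)E_1, E_1 = 1.245×10^-20 J, and L = h/√(8m_eE_1) = 2.20×10^-9 m = 2.20 nm.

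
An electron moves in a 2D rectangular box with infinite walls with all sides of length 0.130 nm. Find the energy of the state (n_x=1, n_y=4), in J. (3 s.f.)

For a 2D rectangular well E = (h²/8m_e)·Σ n_i²/L_i² = (6.626×10^-34)²/(8·9.109×10^-31) · [1²/(0.130 nm)² + 4²/(0.130 nm)²].
Evaluating gives E = 6.06×10^-17 J.

E = 6.06×10^-17 J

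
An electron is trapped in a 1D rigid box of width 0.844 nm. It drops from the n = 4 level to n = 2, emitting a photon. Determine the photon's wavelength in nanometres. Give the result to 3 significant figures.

E_1 = h²/(8m_eL²) = 8.458×10^-20 J, so ΔE = (4² − 2²)E_1 = 1.015×10^-18 J.
λ = hc/ΔE = (6.626×10^-34·2.998×10^8)/1.015×10^-18 = 1.96×10^-7 m = 196 nm.

λ = 196 nm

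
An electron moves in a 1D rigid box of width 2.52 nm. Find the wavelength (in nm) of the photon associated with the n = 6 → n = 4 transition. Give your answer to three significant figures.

E_1 = h²/(8m_eL²) = 9.487×10^-21 J, so ΔE = (6² − 4²)E_1 = 1.897×10^-19 J.
λ = hc/ΔE = (6.626×10^-34·2.998×10^8)/1.897×10^-19 = 1.05×10^-6 m = 1.05×10^3 nm.

λ = 1.05×10^3 nm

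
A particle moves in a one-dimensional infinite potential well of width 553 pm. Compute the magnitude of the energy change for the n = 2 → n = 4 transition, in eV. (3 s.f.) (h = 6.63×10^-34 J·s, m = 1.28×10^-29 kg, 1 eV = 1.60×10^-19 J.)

|ΔE| = 1.05 eV

E_1 = h²/(8mL²) = 1.404×10^-20 J.
|ΔE| = |2² − 4²|·E_1 = 12·1.404×10^-20 J = 1.685×10^-19 J = 1.05 eV.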